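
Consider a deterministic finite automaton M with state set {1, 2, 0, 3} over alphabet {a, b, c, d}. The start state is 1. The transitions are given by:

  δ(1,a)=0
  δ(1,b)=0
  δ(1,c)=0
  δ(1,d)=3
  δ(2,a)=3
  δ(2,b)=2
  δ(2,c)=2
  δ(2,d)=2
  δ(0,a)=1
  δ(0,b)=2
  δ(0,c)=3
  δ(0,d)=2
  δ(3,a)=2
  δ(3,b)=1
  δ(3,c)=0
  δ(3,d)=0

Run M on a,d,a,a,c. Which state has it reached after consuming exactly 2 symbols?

start at 1
read 'a': 1 → 0
read 'd': 0 → 2
After 2 symbols: 2.

2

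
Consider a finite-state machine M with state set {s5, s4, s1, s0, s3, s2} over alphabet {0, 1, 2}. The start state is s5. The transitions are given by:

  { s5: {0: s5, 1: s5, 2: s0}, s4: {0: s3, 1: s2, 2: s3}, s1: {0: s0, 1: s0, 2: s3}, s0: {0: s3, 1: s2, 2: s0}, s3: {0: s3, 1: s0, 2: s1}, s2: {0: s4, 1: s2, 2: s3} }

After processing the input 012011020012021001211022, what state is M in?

s5 → s5 → s5 → s0 → s3 → s0 → s2 → s4 → s3 → s3 → s3 → s0 → s0 → s3 → s1 → s0 → s3 → s3 → s0 → s0 → s2 → s2 → s4 → s3 → s1

s1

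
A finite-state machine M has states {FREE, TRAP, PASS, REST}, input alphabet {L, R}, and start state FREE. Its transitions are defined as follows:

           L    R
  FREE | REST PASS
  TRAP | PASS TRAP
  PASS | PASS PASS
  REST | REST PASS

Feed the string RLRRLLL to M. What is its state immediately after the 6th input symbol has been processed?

FREE → PASS → PASS → PASS → PASS → PASS → PASS
After 6 symbols: PASS.

PASS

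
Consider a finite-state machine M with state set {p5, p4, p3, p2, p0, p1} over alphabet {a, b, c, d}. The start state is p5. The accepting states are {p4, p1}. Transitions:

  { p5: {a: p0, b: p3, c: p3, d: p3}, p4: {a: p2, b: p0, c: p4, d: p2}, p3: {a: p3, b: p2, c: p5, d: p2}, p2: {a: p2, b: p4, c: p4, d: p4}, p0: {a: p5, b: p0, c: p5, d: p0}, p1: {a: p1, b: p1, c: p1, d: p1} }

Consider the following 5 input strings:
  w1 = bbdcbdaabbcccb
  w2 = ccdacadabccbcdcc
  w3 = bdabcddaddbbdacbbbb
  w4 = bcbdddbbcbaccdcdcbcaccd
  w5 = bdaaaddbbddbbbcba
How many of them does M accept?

1

w1: p5 → p3 → p2 → p4 → p4 → p0 → p0 → p5 → p0 → p0 → p0 → p5 → p3 → p5 → p3  → end p3, rejected
w2: p5 → p3 → p5 → p3 → p3 → p5 → p0 → p0 → p5 → p3 → p5 → p3 → p2 → p4 → p2 → p4 → p4  → end p4, accepted
w3: p5 → p3 → p2 → p2 → p4 → p4 → p2 → p4 → p2 → p4 → p2 → p4 → p0 → p0 → p5 → p3 → p2 → p4 → p0 → p0  → end p0, rejected
w4: p5 → p3 → p5 → p3 → p2 → p4 → p2 → p4 → p0 → p5 → p3 → p3 → p5 → p3 → p2 → p4 → p2 → p4 → p0 → p5 → p0 → p5 → p3 → p2  → end p2, rejected
w5: p5 → p3 → p2 → p2 → p2 → p2 → p4 → p2 → p4 → p0 → p0 → p0 → p0 → p0 → p0 → p5 → p3 → p3  → end p3, rejected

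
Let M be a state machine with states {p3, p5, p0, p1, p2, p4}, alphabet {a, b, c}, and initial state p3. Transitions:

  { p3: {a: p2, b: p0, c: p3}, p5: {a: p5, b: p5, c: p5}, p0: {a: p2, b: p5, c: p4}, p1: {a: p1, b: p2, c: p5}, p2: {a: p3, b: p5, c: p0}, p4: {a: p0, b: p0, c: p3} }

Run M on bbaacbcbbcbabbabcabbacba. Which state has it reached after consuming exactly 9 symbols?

p5

Trace: p3 -b-> p0 -b-> p5 -a-> p5 -a-> p5 -c-> p5 -b-> p5 -c-> p5 -b-> p5 -b-> p5
After 9 symbols: p5.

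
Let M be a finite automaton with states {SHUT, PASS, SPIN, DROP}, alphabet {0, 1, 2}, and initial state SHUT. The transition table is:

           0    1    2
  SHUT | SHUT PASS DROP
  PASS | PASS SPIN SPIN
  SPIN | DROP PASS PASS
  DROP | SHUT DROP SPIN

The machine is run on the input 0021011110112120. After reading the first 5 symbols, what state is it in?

Trace: SHUT -0-> SHUT -0-> SHUT -2-> DROP -1-> DROP -0-> SHUT
After 5 symbols: SHUT.

SHUT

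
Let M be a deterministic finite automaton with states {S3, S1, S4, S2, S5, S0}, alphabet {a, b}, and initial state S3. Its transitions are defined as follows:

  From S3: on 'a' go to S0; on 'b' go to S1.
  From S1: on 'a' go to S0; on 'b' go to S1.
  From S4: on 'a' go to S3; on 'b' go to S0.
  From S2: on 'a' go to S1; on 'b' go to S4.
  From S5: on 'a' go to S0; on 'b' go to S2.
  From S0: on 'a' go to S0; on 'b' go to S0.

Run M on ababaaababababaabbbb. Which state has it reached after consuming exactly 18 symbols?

S0

Trace: S3 -a-> S0 -b-> S0 -a-> S0 -b-> S0 -a-> S0 -a-> S0 -a-> S0 -b-> S0 -a-> S0 -b-> S0 -a-> S0 -b-> S0 -a-> S0 -b-> S0 -a-> S0 -a-> S0 -b-> S0 -b-> S0
After 18 symbols: S0.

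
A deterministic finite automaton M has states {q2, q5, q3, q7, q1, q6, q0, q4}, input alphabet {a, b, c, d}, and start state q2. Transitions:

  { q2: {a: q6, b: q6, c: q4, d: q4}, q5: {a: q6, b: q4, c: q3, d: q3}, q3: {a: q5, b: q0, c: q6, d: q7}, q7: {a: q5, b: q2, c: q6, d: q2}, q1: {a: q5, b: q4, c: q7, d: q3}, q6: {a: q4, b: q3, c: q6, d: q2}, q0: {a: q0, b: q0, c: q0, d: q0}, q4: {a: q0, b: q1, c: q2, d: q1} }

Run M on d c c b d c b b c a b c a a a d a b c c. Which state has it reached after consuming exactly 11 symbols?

start at q2
read 'd': q2 → q4
read 'c': q4 → q2
read 'c': q2 → q4
read 'b': q4 → q1
read 'd': q1 → q3
read 'c': q3 → q6
read 'b': q6 → q3
read 'b': q3 → q0
read 'c': q0 → q0
read 'a': q0 → q0
read 'b': q0 → q0
After 11 symbols: q0.

q0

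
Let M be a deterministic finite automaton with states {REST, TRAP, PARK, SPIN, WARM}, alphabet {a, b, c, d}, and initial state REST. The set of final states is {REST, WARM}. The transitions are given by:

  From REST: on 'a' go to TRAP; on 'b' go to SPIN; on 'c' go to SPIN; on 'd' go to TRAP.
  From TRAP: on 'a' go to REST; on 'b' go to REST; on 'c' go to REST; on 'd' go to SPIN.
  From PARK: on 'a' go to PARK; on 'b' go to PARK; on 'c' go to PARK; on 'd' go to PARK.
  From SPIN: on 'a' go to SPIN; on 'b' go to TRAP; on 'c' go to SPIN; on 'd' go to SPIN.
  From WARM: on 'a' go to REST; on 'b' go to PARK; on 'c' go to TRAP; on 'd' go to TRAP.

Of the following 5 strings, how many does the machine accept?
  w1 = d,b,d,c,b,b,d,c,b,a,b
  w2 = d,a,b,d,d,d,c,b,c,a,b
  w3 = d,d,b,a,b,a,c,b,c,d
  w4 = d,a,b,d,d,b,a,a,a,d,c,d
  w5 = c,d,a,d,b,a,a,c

2

w1:
  start at REST
  read 'd': REST → TRAP
  read 'b': TRAP → REST
  read 'd': REST → TRAP
  read 'c': TRAP → REST
  read 'b': REST → SPIN
  read 'b': SPIN → TRAP
  read 'd': TRAP → SPIN
  read 'c': SPIN → SPIN
  read 'b': SPIN → TRAP
  read 'a': TRAP → REST
  read 'b': REST → SPIN
  end SPIN, rejected
w2:
  start at REST
  read 'd': REST → TRAP
  read 'a': TRAP → REST
  read 'b': REST → SPIN
  read 'd': SPIN → SPIN
  read 'd': SPIN → SPIN
  read 'd': SPIN → SPIN
  read 'c': SPIN → SPIN
  read 'b': SPIN → TRAP
  read 'c': TRAP → REST
  read 'a': REST → TRAP
  read 'b': TRAP → REST
  end REST, accepted
w3:
  start at REST
  read 'd': REST → TRAP
  read 'd': TRAP → SPIN
  read 'b': SPIN → TRAP
  read 'a': TRAP → REST
  read 'b': REST → SPIN
  read 'a': SPIN → SPIN
  read 'c': SPIN → SPIN
  read 'b': SPIN → TRAP
  read 'c': TRAP → REST
  read 'd': REST → TRAP
  end TRAP, rejected
w4:
  start at REST
  read 'd': REST → TRAP
  read 'a': TRAP → REST
  read 'b': REST → SPIN
  read 'd': SPIN → SPIN
  read 'd': SPIN → SPIN
  read 'b': SPIN → TRAP
  read 'a': TRAP → REST
  read 'a': REST → TRAP
  read 'a': TRAP → REST
  read 'd': REST → TRAP
  read 'c': TRAP → REST
  read 'd': REST → TRAP
  end TRAP, rejected
w5:
  start at REST
  read 'c': REST → SPIN
  read 'd': SPIN → SPIN
  read 'a': SPIN → SPIN
  read 'd': SPIN → SPIN
  read 'b': SPIN → TRAP
  read 'a': TRAP → REST
  read 'a': REST → TRAP
  read 'c': TRAP → REST
  end REST, accepted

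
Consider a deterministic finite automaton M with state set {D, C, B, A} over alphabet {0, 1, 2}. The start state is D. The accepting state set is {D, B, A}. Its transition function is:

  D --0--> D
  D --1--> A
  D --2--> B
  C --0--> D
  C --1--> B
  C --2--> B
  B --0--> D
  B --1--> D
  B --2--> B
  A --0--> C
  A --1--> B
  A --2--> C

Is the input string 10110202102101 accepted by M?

D → A → C → B → D → D → B → D → B → D → D → B → D → D → A
End state A is accepting.

Yes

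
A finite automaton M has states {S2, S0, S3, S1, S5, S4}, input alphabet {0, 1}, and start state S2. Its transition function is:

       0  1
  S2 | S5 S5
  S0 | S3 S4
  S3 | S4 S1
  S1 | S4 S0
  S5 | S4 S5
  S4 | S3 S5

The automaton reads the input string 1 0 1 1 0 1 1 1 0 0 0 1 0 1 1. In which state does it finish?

Trace: S2 -1-> S5 -0-> S4 -1-> S5 -1-> S5 -0-> S4 -1-> S5 -1-> S5 -1-> S5 -0-> S4 -0-> S3 -0-> S4 -1-> S5 -0-> S4 -1-> S5 -1-> S5

S5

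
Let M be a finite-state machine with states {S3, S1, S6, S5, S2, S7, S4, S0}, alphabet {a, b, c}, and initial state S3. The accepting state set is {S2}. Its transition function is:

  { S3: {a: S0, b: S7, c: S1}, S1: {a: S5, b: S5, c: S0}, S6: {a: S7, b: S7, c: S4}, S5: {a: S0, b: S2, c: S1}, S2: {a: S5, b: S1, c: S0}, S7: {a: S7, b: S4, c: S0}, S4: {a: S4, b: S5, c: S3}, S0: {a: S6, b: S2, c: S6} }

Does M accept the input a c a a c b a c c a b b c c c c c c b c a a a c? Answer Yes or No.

start at S3
read 'a': S3 → S0
read 'c': S0 → S6
read 'a': S6 → S7
read 'a': S7 → S7
read 'c': S7 → S0
read 'b': S0 → S2
read 'a': S2 → S5
read 'c': S5 → S1
read 'c': S1 → S0
read 'a': S0 → S6
read 'b': S6 → S7
read 'b': S7 → S4
read 'c': S4 → S3
read 'c': S3 → S1
read 'c': S1 → S0
read 'c': S0 → S6
read 'c': S6 → S4
read 'c': S4 → S3
read 'b': S3 → S7
read 'c': S7 → S0
read 'a': S0 → S6
read 'a': S6 → S7
read 'a': S7 → S7
read 'c': S7 → S0
End state S0 is not accepting.

No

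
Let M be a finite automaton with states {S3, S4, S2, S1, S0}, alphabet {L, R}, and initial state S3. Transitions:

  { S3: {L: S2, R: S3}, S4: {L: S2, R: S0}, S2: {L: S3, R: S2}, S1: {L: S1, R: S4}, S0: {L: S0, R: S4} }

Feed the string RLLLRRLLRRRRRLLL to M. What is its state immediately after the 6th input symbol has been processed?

S2

Trace: S3 -R-> S3 -L-> S2 -L-> S3 -L-> S2 -R-> S2 -R-> S2
After 6 symbols: S2.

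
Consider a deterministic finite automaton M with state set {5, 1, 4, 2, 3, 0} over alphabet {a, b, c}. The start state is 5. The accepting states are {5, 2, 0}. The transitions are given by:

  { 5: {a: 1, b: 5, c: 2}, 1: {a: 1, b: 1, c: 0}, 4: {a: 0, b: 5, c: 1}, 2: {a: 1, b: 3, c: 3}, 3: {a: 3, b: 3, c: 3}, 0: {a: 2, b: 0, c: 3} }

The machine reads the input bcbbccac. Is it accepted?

No

Trace: 5 -b-> 5 -c-> 2 -b-> 3 -b-> 3 -c-> 3 -c-> 3 -a-> 3 -c-> 3
End state 3 is not accepting.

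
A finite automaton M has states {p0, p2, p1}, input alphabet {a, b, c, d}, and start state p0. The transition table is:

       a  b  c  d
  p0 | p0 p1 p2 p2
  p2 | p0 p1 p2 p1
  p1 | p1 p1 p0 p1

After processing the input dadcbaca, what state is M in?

Trace: p0 -d-> p2 -a-> p0 -d-> p2 -c-> p2 -b-> p1 -a-> p1 -c-> p0 -a-> p0

p0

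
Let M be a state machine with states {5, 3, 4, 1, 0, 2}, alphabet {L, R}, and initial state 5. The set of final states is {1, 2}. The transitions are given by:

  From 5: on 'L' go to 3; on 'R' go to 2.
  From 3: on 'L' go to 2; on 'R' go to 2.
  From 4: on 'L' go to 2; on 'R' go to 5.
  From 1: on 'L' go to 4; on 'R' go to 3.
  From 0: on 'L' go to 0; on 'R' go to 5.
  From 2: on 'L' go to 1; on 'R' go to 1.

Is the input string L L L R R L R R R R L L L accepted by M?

No

5 → 3 → 2 → 1 → 3 → 2 → 1 → 3 → 2 → 1 → 3 → 2 → 1 → 4
End state 4 is not accepting.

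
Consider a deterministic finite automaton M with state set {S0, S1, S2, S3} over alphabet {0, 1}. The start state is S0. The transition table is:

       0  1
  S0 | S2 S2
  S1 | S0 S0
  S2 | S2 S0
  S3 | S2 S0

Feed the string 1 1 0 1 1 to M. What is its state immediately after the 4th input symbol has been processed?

S0 → S2 → S0 → S2 → S0
After 4 symbols: S0.

S0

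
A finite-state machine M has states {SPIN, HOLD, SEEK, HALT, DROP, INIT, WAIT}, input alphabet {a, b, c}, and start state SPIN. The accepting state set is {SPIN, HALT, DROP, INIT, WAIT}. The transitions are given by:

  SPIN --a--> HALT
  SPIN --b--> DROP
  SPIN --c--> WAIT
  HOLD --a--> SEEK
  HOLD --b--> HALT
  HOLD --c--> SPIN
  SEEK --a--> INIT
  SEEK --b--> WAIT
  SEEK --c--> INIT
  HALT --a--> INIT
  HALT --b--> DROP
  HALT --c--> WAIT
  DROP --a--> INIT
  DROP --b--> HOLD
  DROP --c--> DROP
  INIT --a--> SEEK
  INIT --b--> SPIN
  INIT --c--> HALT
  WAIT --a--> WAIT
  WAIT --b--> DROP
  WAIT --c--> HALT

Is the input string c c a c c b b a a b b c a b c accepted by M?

Yes

start at SPIN
read 'c': SPIN → WAIT
read 'c': WAIT → HALT
read 'a': HALT → INIT
read 'c': INIT → HALT
read 'c': HALT → WAIT
read 'b': WAIT → DROP
read 'b': DROP → HOLD
read 'a': HOLD → SEEK
read 'a': SEEK → INIT
read 'b': INIT → SPIN
read 'b': SPIN → DROP
read 'c': DROP → DROP
read 'a': DROP → INIT
read 'b': INIT → SPIN
read 'c': SPIN → WAIT
End state WAIT is accepting.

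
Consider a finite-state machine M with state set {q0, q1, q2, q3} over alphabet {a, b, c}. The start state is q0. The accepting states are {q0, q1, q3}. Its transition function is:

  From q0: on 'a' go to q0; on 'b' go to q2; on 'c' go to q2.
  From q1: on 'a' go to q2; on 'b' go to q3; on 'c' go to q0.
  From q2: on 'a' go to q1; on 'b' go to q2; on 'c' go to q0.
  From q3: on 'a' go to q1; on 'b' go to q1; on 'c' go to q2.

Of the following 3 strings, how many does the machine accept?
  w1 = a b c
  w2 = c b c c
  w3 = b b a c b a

2

w1:
  start at q0
  read 'a': q0 → q0
  read 'b': q0 → q2
  read 'c': q2 → q0
  end q0, accepted
w2:
  start at q0
  read 'c': q0 → q2
  read 'b': q2 → q2
  read 'c': q2 → q0
  read 'c': q0 → q2
  end q2, rejected
w3:
  start at q0
  read 'b': q0 → q2
  read 'b': q2 → q2
  read 'a': q2 → q1
  read 'c': q1 → q0
  read 'b': q0 → q2
  read 'a': q2 → q1
  end q1, accepted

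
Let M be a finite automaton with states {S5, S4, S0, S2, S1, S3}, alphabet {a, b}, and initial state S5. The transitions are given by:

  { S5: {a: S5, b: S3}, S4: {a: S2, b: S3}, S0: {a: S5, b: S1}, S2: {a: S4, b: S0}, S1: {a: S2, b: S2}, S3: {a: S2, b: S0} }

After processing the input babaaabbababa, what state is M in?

S5

S5 → S3 → S2 → S0 → S5 → S5 → S5 → S3 → S0 → S5 → S3 → S2 → S0 → S5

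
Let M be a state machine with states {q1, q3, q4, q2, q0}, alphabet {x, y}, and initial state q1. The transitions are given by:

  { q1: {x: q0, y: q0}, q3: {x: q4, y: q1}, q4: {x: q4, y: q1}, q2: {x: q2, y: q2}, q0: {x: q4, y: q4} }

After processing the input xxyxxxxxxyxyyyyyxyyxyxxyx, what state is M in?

q0

q1 → q0 → q4 → q1 → q0 → q4 → q4 → q4 → q4 → q4 → q1 → q0 → q4 → q1 → q0 → q4 → q1 → q0 → q4 → q1 → q0 → q4 → q4 → q4 → q1 → q0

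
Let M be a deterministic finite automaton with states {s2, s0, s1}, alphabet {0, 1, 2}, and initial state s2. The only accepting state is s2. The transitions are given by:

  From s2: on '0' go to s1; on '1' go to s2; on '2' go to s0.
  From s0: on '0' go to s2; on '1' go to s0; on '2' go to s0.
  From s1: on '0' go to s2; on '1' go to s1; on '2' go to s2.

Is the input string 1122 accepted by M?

No

Trace: s2 -1-> s2 -1-> s2 -2-> s0 -2-> s0
End state s0 is not accepting.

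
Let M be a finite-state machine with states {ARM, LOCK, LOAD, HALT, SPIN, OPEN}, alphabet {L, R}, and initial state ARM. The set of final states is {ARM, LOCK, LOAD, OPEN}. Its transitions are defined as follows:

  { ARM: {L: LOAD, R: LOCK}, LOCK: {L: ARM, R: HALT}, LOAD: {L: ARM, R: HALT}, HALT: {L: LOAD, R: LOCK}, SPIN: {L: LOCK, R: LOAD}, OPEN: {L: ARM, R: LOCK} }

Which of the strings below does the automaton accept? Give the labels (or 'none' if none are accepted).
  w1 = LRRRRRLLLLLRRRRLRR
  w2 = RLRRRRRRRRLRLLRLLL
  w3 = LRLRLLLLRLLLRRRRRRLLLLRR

w2

w1: Trace: ARM -L-> LOAD -R-> HALT -R-> LOCK -R-> HALT -R-> LOCK -R-> HALT -L-> LOAD -L-> ARM -L-> LOAD -L-> ARM -L-> LOAD -R-> HALT -R-> LOCK -R-> HALT -R-> LOCK -L-> ARM -R-> LOCK -R-> HALT  → end HALT, rejected
w2: Trace: ARM -R-> LOCK -L-> ARM -R-> LOCK -R-> HALT -R-> LOCK -R-> HALT -R-> LOCK -R-> HALT -R-> LOCK -R-> HALT -L-> LOAD -R-> HALT -L-> LOAD -L-> ARM -R-> LOCK -L-> ARM -L-> LOAD -L-> ARM  → end ARM, accepted
w3: Trace: ARM -L-> LOAD -R-> HALT -L-> LOAD -R-> HALT -L-> LOAD -L-> ARM -L-> LOAD -L-> ARM -R-> LOCK -L-> ARM -L-> LOAD -L-> ARM -R-> LOCK -R-> HALT -R-> LOCK -R-> HALT -R-> LOCK -R-> HALT -L-> LOAD -L-> ARM -L-> LOAD -L-> ARM -R-> LOCK -R-> HALT  → end HALT, rejected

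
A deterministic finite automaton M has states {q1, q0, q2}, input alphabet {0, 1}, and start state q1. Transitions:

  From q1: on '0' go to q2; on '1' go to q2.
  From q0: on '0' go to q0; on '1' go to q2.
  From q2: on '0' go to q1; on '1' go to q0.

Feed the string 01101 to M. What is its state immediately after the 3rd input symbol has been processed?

q2

q1 → q2 → q0 → q2
After 3 symbols: q2.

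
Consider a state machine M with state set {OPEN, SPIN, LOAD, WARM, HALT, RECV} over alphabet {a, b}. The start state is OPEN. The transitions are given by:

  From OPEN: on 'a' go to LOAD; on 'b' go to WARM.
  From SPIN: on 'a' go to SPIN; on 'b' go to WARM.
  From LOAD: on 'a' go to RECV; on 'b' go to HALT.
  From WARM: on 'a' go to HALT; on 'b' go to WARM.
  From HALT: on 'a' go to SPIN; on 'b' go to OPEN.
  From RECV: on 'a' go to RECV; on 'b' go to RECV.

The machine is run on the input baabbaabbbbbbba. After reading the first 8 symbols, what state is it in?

WARM

OPEN → WARM → HALT → SPIN → WARM → WARM → HALT → SPIN → WARM
After 8 symbols: WARM.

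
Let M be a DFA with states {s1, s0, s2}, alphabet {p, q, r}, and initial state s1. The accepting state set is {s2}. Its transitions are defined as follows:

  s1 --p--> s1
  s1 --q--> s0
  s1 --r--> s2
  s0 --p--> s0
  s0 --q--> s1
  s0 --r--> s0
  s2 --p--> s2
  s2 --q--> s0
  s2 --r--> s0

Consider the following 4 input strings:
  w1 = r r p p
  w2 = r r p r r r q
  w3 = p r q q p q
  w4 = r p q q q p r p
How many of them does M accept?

w1: s1 → s2 → s0 → s0 → s0  → end s0, rejected
w2: s1 → s2 → s0 → s0 → s0 → s0 → s0 → s1  → end s1, rejected
w3: s1 → s1 → s2 → s0 → s1 → s1 → s0  → end s0, rejected
w4: s1 → s2 → s2 → s0 → s1 → s0 → s0 → s0 → s0  → end s0, rejected

0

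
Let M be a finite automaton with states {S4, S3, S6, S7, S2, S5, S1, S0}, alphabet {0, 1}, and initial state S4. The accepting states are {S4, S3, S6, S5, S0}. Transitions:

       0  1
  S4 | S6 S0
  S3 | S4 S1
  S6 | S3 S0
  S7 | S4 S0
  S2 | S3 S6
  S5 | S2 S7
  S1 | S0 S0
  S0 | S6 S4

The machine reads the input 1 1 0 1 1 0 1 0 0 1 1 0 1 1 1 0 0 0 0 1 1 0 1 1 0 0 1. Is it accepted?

S4 → S0 → S4 → S6 → S0 → S4 → S6 → S0 → S6 → S3 → S1 → S0 → S6 → S0 → S4 → S0 → S6 → S3 → S4 → S6 → S0 → S4 → S6 → S0 → S4 → S6 → S3 → S1
End state S1 is not accepting.

No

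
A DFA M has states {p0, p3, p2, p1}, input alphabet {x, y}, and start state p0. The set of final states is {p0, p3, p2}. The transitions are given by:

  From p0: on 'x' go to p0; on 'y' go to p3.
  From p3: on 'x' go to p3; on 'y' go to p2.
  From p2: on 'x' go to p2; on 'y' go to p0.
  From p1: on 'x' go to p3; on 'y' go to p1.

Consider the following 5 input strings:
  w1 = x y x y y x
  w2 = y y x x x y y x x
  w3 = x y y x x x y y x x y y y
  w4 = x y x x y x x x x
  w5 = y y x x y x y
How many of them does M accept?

w1: Trace: p0 -x-> p0 -y-> p3 -x-> p3 -y-> p2 -y-> p0 -x-> p0  → end p0, accepted
w2: Trace: p0 -y-> p3 -y-> p2 -x-> p2 -x-> p2 -x-> p2 -y-> p0 -y-> p3 -x-> p3 -x-> p3  → end p3, accepted
w3: Trace: p0 -x-> p0 -y-> p3 -y-> p2 -x-> p2 -x-> p2 -x-> p2 -y-> p0 -y-> p3 -x-> p3 -x-> p3 -y-> p2 -y-> p0 -y-> p3  → end p3, accepted
w4: Trace: p0 -x-> p0 -y-> p3 -x-> p3 -x-> p3 -y-> p2 -x-> p2 -x-> p2 -x-> p2 -x-> p2  → end p2, accepted
w5: Trace: p0 -y-> p3 -y-> p2 -x-> p2 -x-> p2 -y-> p0 -x-> p0 -y-> p3  → end p3, accepted

5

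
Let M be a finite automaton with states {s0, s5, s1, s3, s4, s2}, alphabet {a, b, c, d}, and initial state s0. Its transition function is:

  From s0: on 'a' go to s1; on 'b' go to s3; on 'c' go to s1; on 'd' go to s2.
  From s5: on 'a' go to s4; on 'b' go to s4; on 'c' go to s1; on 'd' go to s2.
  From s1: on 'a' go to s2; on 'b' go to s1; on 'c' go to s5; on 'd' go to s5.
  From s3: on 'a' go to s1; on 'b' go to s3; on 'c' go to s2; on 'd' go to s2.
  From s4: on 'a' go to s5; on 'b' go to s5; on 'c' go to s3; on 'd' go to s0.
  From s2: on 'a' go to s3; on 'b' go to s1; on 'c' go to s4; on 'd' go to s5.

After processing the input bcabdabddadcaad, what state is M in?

start at s0
read 'b': s0 → s3
read 'c': s3 → s2
read 'a': s2 → s3
read 'b': s3 → s3
read 'd': s3 → s2
read 'a': s2 → s3
read 'b': s3 → s3
read 'd': s3 → s2
read 'd': s2 → s5
read 'a': s5 → s4
read 'd': s4 → s0
read 'c': s0 → s1
read 'a': s1 → s2
read 'a': s2 → s3
read 'd': s3 → s2

s2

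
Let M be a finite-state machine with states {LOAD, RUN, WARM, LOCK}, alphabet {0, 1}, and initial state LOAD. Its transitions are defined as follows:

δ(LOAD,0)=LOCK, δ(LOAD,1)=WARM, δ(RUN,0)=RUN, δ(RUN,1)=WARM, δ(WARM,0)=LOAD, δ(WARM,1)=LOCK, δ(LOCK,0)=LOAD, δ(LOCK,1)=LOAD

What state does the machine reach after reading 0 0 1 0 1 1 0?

Trace: LOAD -0-> LOCK -0-> LOAD -1-> WARM -0-> LOAD -1-> WARM -1-> LOCK -0-> LOAD

LOAD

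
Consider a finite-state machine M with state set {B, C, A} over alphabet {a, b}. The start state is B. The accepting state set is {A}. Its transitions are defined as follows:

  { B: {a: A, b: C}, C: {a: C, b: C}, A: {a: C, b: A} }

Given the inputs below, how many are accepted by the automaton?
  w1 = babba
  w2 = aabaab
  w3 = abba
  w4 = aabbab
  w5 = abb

w1:
  start at B
  read 'b': B → C
  read 'a': C → C
  read 'b': C → C
  read 'b': C → C
  read 'a': C → C
  end C, rejected
w2:
  start at B
  read 'a': B → A
  read 'a': A → C
  read 'b': C → C
  read 'a': C → C
  read 'a': C → C
  read 'b': C → C
  end C, rejected
w3:
  start at B
  read 'a': B → A
  read 'b': A → A
  read 'b': A → A
  read 'a': A → C
  end C, rejected
w4:
  start at B
  read 'a': B → A
  read 'a': A → C
  read 'b': C → C
  read 'b': C → C
  read 'a': C → C
  read 'b': C → C
  end C, rejected
w5:
  start at B
  read 'a': B → A
  read 'b': A → A
  read 'b': A → A
  end A, accepted

1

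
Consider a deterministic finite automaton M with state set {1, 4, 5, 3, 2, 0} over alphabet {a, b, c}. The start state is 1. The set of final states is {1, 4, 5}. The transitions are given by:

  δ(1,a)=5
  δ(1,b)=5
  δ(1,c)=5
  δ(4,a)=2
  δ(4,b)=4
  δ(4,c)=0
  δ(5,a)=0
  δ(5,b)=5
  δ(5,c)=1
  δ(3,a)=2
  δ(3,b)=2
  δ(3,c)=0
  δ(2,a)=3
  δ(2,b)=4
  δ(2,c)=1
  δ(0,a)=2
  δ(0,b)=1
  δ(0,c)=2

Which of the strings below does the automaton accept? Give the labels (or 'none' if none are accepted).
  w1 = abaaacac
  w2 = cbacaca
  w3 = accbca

w1: 1 → 5 → 5 → 0 → 2 → 3 → 0 → 2 → 1  → end 1, accepted
w2: 1 → 5 → 5 → 0 → 2 → 3 → 0 → 2  → end 2, rejected
w3: 1 → 5 → 1 → 5 → 5 → 1 → 5  → end 5, accepted

w1, w3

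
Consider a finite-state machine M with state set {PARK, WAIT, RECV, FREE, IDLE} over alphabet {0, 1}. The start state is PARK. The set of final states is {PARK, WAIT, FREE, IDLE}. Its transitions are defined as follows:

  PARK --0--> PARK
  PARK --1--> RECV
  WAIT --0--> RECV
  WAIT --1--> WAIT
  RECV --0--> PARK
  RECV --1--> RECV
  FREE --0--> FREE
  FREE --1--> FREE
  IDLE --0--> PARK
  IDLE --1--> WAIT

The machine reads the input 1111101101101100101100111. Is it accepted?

No

Trace: PARK -1-> RECV -1-> RECV -1-> RECV -1-> RECV -1-> RECV -0-> PARK -1-> RECV -1-> RECV -0-> PARK -1-> RECV -1-> RECV -0-> PARK -1-> RECV -1-> RECV -0-> PARK -0-> PARK -1-> RECV -0-> PARK -1-> RECV -1-> RECV -0-> PARK -0-> PARK -1-> RECV -1-> RECV -1-> RECV
End state RECV is not accepting.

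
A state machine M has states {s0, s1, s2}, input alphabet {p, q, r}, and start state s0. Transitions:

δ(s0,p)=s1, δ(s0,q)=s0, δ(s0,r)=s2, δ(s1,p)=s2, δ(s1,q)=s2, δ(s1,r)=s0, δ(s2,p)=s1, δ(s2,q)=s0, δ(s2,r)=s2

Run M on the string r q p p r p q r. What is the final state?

s0 → s2 → s0 → s1 → s2 → s2 → s1 → s2 → s2

s2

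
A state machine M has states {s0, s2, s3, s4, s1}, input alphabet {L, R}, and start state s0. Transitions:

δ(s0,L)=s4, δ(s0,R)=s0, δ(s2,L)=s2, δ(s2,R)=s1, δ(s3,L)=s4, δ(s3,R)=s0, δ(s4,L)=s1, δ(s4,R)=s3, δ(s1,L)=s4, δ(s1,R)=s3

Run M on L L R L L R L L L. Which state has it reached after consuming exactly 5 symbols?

Trace: s0 -L-> s4 -L-> s1 -R-> s3 -L-> s4 -L-> s1
After 5 symbols: s1.

s1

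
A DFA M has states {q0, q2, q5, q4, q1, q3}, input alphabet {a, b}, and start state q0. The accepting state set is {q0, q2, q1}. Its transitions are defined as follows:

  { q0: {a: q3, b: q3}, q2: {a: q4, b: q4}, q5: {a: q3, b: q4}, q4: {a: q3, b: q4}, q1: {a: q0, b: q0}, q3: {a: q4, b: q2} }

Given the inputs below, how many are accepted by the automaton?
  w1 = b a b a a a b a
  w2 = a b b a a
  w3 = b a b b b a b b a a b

w1:
  start at q0
  read 'b': q0 → q3
  read 'a': q3 → q4
  read 'b': q4 → q4
  read 'a': q4 → q3
  read 'a': q3 → q4
  read 'a': q4 → q3
  read 'b': q3 → q2
  read 'a': q2 → q4
  end q4, rejected
w2:
  start at q0
  read 'a': q0 → q3
  read 'b': q3 → q2
  read 'b': q2 → q4
  read 'a': q4 → q3
  read 'a': q3 → q4
  end q4, rejected
w3:
  start at q0
  read 'b': q0 → q3
  read 'a': q3 → q4
  read 'b': q4 → q4
  read 'b': q4 → q4
  read 'b': q4 → q4
  read 'a': q4 → q3
  read 'b': q3 → q2
  read 'b': q2 → q4
  read 'a': q4 → q3
  read 'a': q3 → q4
  read 'b': q4 → q4
  end q4, rejected

0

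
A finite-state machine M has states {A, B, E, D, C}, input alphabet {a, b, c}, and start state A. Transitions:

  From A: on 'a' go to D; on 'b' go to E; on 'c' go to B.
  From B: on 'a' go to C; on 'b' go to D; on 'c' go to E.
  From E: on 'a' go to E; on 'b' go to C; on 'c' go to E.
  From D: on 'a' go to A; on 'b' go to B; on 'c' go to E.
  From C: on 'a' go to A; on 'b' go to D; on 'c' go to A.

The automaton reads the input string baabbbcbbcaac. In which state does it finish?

A → E → E → E → C → D → B → E → C → D → E → E → E → E

E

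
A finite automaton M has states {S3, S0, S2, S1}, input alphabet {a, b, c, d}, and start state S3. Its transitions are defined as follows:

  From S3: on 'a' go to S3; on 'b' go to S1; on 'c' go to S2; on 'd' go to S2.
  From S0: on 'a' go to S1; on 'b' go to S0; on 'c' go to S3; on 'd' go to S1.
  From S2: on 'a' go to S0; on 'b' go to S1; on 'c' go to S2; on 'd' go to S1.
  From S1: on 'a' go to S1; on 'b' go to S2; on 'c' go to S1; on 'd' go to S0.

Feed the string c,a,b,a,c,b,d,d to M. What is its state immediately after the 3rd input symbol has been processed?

S0

S3 → S2 → S0 → S0
After 3 symbols: S0.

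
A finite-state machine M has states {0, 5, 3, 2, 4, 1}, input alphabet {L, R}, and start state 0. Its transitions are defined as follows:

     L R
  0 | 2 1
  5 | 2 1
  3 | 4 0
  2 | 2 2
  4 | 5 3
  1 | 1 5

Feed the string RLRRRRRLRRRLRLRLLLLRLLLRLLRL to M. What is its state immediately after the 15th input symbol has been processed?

2

0 → 1 → 1 → 5 → 1 → 5 → 1 → 5 → 2 → 2 → 2 → 2 → 2 → 2 → 2 → 2
After 15 symbols: 2.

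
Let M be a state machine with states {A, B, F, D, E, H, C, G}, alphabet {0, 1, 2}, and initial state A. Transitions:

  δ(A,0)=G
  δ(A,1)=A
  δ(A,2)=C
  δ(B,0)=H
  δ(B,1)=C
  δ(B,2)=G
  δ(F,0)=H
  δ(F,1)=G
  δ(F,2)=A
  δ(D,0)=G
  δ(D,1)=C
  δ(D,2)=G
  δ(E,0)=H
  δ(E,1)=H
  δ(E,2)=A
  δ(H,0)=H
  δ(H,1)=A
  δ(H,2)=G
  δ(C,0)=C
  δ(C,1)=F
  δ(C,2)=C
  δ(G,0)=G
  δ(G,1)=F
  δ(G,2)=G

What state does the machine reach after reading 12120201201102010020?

start at A
read '1': A → A
read '2': A → C
read '1': C → F
read '2': F → A
read '0': A → G
read '2': G → G
read '0': G → G
read '1': G → F
read '2': F → A
read '0': A → G
read '1': G → F
read '1': F → G
read '0': G → G
read '2': G → G
read '0': G → G
read '1': G → F
read '0': F → H
read '0': H → H
read '2': H → G
read '0': G → G

G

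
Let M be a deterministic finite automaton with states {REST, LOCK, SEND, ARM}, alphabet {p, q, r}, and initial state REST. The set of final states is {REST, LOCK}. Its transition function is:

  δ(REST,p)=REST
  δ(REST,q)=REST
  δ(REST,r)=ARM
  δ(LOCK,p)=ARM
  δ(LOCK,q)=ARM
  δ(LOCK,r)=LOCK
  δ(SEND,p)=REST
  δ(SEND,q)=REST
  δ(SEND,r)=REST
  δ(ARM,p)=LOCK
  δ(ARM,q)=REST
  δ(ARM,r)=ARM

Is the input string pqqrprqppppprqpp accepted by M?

REST → REST → REST → REST → ARM → LOCK → LOCK → ARM → LOCK → ARM → LOCK → ARM → LOCK → LOCK → ARM → LOCK → ARM
End state ARM is not accepting.

No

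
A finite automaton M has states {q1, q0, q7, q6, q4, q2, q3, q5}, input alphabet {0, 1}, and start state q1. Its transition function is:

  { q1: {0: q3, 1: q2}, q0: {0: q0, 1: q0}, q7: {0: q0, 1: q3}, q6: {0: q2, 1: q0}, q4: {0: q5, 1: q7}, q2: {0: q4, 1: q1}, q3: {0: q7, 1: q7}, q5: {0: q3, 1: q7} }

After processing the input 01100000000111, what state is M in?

q0

q1 → q3 → q7 → q3 → q7 → q0 → q0 → q0 → q0 → q0 → q0 → q0 → q0 → q0 → q0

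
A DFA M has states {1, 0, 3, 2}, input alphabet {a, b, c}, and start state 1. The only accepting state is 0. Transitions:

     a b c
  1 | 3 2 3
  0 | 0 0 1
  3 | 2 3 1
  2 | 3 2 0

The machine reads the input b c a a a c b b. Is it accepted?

No

Trace: 1 -b-> 2 -c-> 0 -a-> 0 -a-> 0 -a-> 0 -c-> 1 -b-> 2 -b-> 2
End state 2 is not accepting.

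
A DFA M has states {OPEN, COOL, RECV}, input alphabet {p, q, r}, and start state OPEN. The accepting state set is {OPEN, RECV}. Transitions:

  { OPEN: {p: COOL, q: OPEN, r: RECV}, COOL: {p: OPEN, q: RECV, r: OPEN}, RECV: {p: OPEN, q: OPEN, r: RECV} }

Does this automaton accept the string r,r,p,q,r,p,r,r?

Yes

OPEN → RECV → RECV → OPEN → OPEN → RECV → OPEN → RECV → RECV
End state RECV is accepting.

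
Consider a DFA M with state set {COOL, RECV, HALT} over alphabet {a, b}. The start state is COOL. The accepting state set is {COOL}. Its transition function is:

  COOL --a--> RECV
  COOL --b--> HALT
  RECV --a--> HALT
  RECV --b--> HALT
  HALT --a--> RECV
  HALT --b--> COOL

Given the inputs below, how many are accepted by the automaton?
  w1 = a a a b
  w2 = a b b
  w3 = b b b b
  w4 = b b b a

2

w1:
  start at COOL
  read 'a': COOL → RECV
  read 'a': RECV → HALT
  read 'a': HALT → RECV
  read 'b': RECV → HALT
  end HALT, rejected
w2:
  start at COOL
  read 'a': COOL → RECV
  read 'b': RECV → HALT
  read 'b': HALT → COOL
  end COOL, accepted
w3:
  start at COOL
  read 'b': COOL → HALT
  read 'b': HALT → COOL
  read 'b': COOL → HALT
  read 'b': HALT → COOL
  end COOL, accepted
w4:
  start at COOL
  read 'b': COOL → HALT
  read 'b': HALT → COOL
  read 'b': COOL → HALT
  read 'a': HALT → RECV
  end RECV, rejected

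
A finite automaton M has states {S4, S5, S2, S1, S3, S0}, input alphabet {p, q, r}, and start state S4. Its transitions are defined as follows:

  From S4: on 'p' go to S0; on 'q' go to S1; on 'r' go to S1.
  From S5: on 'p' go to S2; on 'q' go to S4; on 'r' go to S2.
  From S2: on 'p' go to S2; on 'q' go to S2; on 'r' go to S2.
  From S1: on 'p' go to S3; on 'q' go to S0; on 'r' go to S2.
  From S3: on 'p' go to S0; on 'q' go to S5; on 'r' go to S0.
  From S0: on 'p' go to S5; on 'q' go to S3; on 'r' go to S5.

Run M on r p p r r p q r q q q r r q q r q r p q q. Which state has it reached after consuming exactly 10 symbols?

Trace: S4 -r-> S1 -p-> S3 -p-> S0 -r-> S5 -r-> S2 -p-> S2 -q-> S2 -r-> S2 -q-> S2 -q-> S2
After 10 symbols: S2.

S2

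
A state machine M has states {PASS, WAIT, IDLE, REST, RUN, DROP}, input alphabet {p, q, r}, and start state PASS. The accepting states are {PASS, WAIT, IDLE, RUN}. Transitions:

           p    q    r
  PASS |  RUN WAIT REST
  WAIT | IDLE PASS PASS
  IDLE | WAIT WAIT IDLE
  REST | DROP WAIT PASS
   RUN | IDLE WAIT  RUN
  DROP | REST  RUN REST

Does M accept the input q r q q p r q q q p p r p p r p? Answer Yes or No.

Yes

start at PASS
read 'q': PASS → WAIT
read 'r': WAIT → PASS
read 'q': PASS → WAIT
read 'q': WAIT → PASS
read 'p': PASS → RUN
read 'r': RUN → RUN
read 'q': RUN → WAIT
read 'q': WAIT → PASS
read 'q': PASS → WAIT
read 'p': WAIT → IDLE
read 'p': IDLE → WAIT
read 'r': WAIT → PASS
read 'p': PASS → RUN
read 'p': RUN → IDLE
read 'r': IDLE → IDLE
read 'p': IDLE → WAIT
End state WAIT is accepting.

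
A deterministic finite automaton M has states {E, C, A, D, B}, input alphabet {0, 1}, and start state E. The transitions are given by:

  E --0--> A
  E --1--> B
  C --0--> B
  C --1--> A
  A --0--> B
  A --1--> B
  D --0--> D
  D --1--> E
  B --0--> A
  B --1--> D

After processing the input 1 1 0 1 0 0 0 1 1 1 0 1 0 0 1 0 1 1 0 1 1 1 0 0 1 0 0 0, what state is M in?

D

Trace: E -1-> B -1-> D -0-> D -1-> E -0-> A -0-> B -0-> A -1-> B -1-> D -1-> E -0-> A -1-> B -0-> A -0-> B -1-> D -0-> D -1-> E -1-> B -0-> A -1-> B -1-> D -1-> E -0-> A -0-> B -1-> D -0-> D -0-> D -0-> D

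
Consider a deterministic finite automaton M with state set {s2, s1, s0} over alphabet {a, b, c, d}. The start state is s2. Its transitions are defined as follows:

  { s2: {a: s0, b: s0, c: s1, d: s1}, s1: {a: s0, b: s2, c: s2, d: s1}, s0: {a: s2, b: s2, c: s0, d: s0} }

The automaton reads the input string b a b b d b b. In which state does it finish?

s2 → s0 → s2 → s0 → s2 → s1 → s2 → s0

s0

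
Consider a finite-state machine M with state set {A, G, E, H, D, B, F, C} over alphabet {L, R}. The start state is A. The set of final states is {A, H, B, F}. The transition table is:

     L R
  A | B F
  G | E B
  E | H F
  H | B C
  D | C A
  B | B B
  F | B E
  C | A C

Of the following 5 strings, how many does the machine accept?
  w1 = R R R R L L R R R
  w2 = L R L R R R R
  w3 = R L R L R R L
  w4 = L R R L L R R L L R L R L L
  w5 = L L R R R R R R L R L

5

w1: Trace: A -R-> F -R-> E -R-> F -R-> E -L-> H -L-> B -R-> B -R-> B -R-> B  → end B, accepted
w2: Trace: A -L-> B -R-> B -L-> B -R-> B -R-> B -R-> B -R-> B  → end B, accepted
w3: Trace: A -R-> F -L-> B -R-> B -L-> B -R-> B -R-> B -L-> B  → end B, accepted
w4: Trace: A -L-> B -R-> B -R-> B -L-> B -L-> B -R-> B -R-> B -L-> B -L-> B -R-> B -L-> B -R-> B -L-> B -L-> B  → end B, accepted
w5: Trace: A -L-> B -L-> B -R-> B -R-> B -R-> B -R-> B -R-> B -R-> B -L-> B -R-> B -L-> B  → end B, accepted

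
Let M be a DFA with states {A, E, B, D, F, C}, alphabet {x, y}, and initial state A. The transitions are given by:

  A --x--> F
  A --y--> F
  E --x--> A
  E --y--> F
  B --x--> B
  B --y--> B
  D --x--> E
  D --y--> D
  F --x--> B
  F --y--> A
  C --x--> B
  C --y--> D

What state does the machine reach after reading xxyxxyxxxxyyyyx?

B

start at A
read 'x': A → F
read 'x': F → B
read 'y': B → B
read 'x': B → B
read 'x': B → B
read 'y': B → B
read 'x': B → B
read 'x': B → B
read 'x': B → B
read 'x': B → B
read 'y': B → B
read 'y': B → B
read 'y': B → B
read 'y': B → B
read 'x': B → B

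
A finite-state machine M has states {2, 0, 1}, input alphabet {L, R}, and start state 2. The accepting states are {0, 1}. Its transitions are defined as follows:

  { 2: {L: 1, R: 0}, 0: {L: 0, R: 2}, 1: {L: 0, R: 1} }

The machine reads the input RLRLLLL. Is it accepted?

Yes

2 → 0 → 0 → 2 → 1 → 0 → 0 → 0
End state 0 is accepting.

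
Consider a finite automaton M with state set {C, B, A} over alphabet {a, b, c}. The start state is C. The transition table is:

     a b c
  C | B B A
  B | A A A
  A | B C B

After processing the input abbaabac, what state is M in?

A

C → B → A → C → B → A → C → B → A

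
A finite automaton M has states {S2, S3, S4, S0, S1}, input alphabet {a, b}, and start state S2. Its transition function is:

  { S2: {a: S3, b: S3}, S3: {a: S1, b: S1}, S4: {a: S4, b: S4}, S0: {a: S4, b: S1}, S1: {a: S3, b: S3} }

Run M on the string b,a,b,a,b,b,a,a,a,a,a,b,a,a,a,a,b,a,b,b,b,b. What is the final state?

start at S2
read 'b': S2 → S3
read 'a': S3 → S1
read 'b': S1 → S3
read 'a': S3 → S1
read 'b': S1 → S3
read 'b': S3 → S1
read 'a': S1 → S3
read 'a': S3 → S1
read 'a': S1 → S3
read 'a': S3 → S1
read 'a': S1 → S3
read 'b': S3 → S1
read 'a': S1 → S3
read 'a': S3 → S1
read 'a': S1 → S3
read 'a': S3 → S1
read 'b': S1 → S3
read 'a': S3 → S1
read 'b': S1 → S3
read 'b': S3 → S1
read 'b': S1 → S3
read 'b': S3 → S1

S1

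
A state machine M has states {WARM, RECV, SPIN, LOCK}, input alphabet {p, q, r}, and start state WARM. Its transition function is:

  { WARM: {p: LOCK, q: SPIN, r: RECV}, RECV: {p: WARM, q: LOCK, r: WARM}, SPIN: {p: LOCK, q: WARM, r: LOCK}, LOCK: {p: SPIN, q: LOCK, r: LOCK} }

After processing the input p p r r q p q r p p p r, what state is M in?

start at WARM
read 'p': WARM → LOCK
read 'p': LOCK → SPIN
read 'r': SPIN → LOCK
read 'r': LOCK → LOCK
read 'q': LOCK → LOCK
read 'p': LOCK → SPIN
read 'q': SPIN → WARM
read 'r': WARM → RECV
read 'p': RECV → WARM
read 'p': WARM → LOCK
read 'p': LOCK → SPIN
read 'r': SPIN → LOCK

LOCK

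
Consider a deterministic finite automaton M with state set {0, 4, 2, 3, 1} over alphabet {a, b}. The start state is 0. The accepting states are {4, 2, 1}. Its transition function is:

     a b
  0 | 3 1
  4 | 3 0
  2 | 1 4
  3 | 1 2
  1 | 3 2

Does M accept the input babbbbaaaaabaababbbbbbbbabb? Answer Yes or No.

Yes

Trace: 0 -b-> 1 -a-> 3 -b-> 2 -b-> 4 -b-> 0 -b-> 1 -a-> 3 -a-> 1 -a-> 3 -a-> 1 -a-> 3 -b-> 2 -a-> 1 -a-> 3 -b-> 2 -a-> 1 -b-> 2 -b-> 4 -b-> 0 -b-> 1 -b-> 2 -b-> 4 -b-> 0 -b-> 1 -a-> 3 -b-> 2 -b-> 4
End state 4 is accepting.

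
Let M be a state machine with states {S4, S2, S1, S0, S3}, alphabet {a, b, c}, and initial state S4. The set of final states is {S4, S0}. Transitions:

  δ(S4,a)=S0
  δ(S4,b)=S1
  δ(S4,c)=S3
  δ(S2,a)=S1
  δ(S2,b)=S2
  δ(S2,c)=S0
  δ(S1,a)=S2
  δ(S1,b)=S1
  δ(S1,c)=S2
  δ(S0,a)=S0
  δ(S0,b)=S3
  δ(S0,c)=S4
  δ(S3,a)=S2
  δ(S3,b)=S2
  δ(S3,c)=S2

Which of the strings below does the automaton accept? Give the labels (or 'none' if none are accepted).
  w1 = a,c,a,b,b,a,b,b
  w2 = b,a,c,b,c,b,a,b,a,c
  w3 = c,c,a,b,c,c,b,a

w1:
  start at S4
  read 'a': S4 → S0
  read 'c': S0 → S4
  read 'a': S4 → S0
  read 'b': S0 → S3
  read 'b': S3 → S2
  read 'a': S2 → S1
  read 'b': S1 → S1
  read 'b': S1 → S1
  end S1, rejected
w2:
  start at S4
  read 'b': S4 → S1
  read 'a': S1 → S2
  read 'c': S2 → S0
  read 'b': S0 → S3
  read 'c': S3 → S2
  read 'b': S2 → S2
  read 'a': S2 → S1
  read 'b': S1 → S1
  read 'a': S1 → S2
  read 'c': S2 → S0
  end S0, accepted
w3:
  start at S4
  read 'c': S4 → S3
  read 'c': S3 → S2
  read 'a': S2 → S1
  read 'b': S1 → S1
  read 'c': S1 → S2
  read 'c': S2 → S0
  read 'b': S0 → S3
  read 'a': S3 → S2
  end S2, rejected

w2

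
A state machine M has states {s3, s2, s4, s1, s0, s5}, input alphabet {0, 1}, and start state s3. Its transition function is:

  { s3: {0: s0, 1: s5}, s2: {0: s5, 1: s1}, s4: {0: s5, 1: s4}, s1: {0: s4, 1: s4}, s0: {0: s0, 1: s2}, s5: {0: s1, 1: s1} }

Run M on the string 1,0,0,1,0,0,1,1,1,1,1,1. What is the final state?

Trace: s3 -1-> s5 -0-> s1 -0-> s4 -1-> s4 -0-> s5 -0-> s1 -1-> s4 -1-> s4 -1-> s4 -1-> s4 -1-> s4 -1-> s4

s4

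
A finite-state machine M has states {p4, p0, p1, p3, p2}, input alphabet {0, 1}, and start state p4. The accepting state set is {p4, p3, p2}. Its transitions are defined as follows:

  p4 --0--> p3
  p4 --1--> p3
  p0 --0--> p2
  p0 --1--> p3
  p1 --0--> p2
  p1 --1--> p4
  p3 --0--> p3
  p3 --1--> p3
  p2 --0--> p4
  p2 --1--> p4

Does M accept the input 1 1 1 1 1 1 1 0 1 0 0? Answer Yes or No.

Trace: p4 -1-> p3 -1-> p3 -1-> p3 -1-> p3 -1-> p3 -1-> p3 -1-> p3 -0-> p3 -1-> p3 -0-> p3 -0-> p3
End state p3 is accepting.

Yes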